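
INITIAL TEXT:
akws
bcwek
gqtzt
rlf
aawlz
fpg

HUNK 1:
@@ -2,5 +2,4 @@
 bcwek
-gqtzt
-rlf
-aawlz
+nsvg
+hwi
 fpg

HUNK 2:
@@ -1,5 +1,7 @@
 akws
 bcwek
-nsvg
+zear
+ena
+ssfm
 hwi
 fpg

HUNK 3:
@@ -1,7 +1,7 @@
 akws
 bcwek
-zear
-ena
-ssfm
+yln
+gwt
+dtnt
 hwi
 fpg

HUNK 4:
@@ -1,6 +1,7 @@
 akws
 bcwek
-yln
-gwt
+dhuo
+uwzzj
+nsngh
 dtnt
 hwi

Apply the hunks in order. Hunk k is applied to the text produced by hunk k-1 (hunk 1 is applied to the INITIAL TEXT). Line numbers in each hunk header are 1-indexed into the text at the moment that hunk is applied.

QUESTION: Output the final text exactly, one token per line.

Answer: akws
bcwek
dhuo
uwzzj
nsngh
dtnt
hwi
fpg

Derivation:
Hunk 1: at line 2 remove [gqtzt,rlf,aawlz] add [nsvg,hwi] -> 5 lines: akws bcwek nsvg hwi fpg
Hunk 2: at line 1 remove [nsvg] add [zear,ena,ssfm] -> 7 lines: akws bcwek zear ena ssfm hwi fpg
Hunk 3: at line 1 remove [zear,ena,ssfm] add [yln,gwt,dtnt] -> 7 lines: akws bcwek yln gwt dtnt hwi fpg
Hunk 4: at line 1 remove [yln,gwt] add [dhuo,uwzzj,nsngh] -> 8 lines: akws bcwek dhuo uwzzj nsngh dtnt hwi fpg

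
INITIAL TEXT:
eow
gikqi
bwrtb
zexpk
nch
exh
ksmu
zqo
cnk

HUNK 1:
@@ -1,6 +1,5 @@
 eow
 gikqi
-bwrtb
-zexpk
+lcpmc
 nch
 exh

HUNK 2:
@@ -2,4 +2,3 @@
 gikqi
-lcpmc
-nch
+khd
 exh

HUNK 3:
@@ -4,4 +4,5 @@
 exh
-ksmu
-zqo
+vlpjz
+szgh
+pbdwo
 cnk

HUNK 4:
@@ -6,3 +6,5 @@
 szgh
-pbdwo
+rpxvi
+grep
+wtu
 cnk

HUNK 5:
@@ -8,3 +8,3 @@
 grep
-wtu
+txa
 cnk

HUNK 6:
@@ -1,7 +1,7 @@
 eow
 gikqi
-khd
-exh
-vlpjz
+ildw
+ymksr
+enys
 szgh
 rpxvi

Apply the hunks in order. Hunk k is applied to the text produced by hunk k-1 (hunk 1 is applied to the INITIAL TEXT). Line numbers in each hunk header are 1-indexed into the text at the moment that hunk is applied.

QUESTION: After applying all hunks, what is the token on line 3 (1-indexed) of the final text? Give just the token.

Hunk 1: at line 1 remove [bwrtb,zexpk] add [lcpmc] -> 8 lines: eow gikqi lcpmc nch exh ksmu zqo cnk
Hunk 2: at line 2 remove [lcpmc,nch] add [khd] -> 7 lines: eow gikqi khd exh ksmu zqo cnk
Hunk 3: at line 4 remove [ksmu,zqo] add [vlpjz,szgh,pbdwo] -> 8 lines: eow gikqi khd exh vlpjz szgh pbdwo cnk
Hunk 4: at line 6 remove [pbdwo] add [rpxvi,grep,wtu] -> 10 lines: eow gikqi khd exh vlpjz szgh rpxvi grep wtu cnk
Hunk 5: at line 8 remove [wtu] add [txa] -> 10 lines: eow gikqi khd exh vlpjz szgh rpxvi grep txa cnk
Hunk 6: at line 1 remove [khd,exh,vlpjz] add [ildw,ymksr,enys] -> 10 lines: eow gikqi ildw ymksr enys szgh rpxvi grep txa cnk
Final line 3: ildw

Answer: ildw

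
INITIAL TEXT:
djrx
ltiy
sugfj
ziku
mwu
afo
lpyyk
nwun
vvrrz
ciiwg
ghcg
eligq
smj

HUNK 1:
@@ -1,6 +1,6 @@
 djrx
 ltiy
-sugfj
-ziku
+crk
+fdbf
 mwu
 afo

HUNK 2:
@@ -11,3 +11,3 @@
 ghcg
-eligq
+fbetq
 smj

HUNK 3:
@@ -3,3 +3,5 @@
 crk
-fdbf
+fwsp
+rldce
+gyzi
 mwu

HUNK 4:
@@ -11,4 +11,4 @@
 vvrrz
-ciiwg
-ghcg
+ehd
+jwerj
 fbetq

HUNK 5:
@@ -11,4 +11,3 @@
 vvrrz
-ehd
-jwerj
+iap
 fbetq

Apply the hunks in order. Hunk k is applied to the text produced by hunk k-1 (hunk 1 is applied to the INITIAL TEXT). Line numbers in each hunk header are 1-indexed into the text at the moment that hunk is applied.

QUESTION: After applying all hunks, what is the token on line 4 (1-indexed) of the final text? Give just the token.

Hunk 1: at line 1 remove [sugfj,ziku] add [crk,fdbf] -> 13 lines: djrx ltiy crk fdbf mwu afo lpyyk nwun vvrrz ciiwg ghcg eligq smj
Hunk 2: at line 11 remove [eligq] add [fbetq] -> 13 lines: djrx ltiy crk fdbf mwu afo lpyyk nwun vvrrz ciiwg ghcg fbetq smj
Hunk 3: at line 3 remove [fdbf] add [fwsp,rldce,gyzi] -> 15 lines: djrx ltiy crk fwsp rldce gyzi mwu afo lpyyk nwun vvrrz ciiwg ghcg fbetq smj
Hunk 4: at line 11 remove [ciiwg,ghcg] add [ehd,jwerj] -> 15 lines: djrx ltiy crk fwsp rldce gyzi mwu afo lpyyk nwun vvrrz ehd jwerj fbetq smj
Hunk 5: at line 11 remove [ehd,jwerj] add [iap] -> 14 lines: djrx ltiy crk fwsp rldce gyzi mwu afo lpyyk nwun vvrrz iap fbetq smj
Final line 4: fwsp

Answer: fwsp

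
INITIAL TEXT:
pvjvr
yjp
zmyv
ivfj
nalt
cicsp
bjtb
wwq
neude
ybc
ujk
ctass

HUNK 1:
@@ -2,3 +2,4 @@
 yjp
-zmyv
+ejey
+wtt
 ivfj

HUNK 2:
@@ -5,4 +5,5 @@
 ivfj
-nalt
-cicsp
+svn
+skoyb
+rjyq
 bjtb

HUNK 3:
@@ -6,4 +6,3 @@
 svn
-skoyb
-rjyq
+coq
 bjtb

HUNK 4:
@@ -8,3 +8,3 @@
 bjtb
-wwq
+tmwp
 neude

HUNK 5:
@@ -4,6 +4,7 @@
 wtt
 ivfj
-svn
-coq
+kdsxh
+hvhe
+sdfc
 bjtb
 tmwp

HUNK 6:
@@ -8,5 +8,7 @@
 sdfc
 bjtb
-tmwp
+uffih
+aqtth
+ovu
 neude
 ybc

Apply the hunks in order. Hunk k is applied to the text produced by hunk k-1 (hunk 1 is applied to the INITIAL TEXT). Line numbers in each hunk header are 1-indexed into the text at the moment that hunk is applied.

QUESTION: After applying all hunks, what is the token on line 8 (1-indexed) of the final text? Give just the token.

Answer: sdfc

Derivation:
Hunk 1: at line 2 remove [zmyv] add [ejey,wtt] -> 13 lines: pvjvr yjp ejey wtt ivfj nalt cicsp bjtb wwq neude ybc ujk ctass
Hunk 2: at line 5 remove [nalt,cicsp] add [svn,skoyb,rjyq] -> 14 lines: pvjvr yjp ejey wtt ivfj svn skoyb rjyq bjtb wwq neude ybc ujk ctass
Hunk 3: at line 6 remove [skoyb,rjyq] add [coq] -> 13 lines: pvjvr yjp ejey wtt ivfj svn coq bjtb wwq neude ybc ujk ctass
Hunk 4: at line 8 remove [wwq] add [tmwp] -> 13 lines: pvjvr yjp ejey wtt ivfj svn coq bjtb tmwp neude ybc ujk ctass
Hunk 5: at line 4 remove [svn,coq] add [kdsxh,hvhe,sdfc] -> 14 lines: pvjvr yjp ejey wtt ivfj kdsxh hvhe sdfc bjtb tmwp neude ybc ujk ctass
Hunk 6: at line 8 remove [tmwp] add [uffih,aqtth,ovu] -> 16 lines: pvjvr yjp ejey wtt ivfj kdsxh hvhe sdfc bjtb uffih aqtth ovu neude ybc ujk ctass
Final line 8: sdfc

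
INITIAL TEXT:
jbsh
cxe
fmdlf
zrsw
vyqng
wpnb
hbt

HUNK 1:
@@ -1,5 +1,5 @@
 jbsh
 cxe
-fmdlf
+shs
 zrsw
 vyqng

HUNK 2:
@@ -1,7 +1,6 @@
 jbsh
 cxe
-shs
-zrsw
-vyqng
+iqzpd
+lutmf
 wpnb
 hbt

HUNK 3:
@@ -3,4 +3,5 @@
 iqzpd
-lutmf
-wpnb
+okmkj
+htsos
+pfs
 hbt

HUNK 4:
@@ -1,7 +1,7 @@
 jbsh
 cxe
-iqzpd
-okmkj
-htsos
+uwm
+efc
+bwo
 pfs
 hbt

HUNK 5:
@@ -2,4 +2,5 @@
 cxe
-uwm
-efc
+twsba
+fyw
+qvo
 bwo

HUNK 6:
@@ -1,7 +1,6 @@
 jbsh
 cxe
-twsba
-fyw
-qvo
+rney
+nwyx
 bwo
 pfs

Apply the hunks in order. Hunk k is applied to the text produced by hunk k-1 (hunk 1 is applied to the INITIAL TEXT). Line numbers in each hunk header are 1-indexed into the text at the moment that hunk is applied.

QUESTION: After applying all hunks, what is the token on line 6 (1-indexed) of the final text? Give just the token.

Hunk 1: at line 1 remove [fmdlf] add [shs] -> 7 lines: jbsh cxe shs zrsw vyqng wpnb hbt
Hunk 2: at line 1 remove [shs,zrsw,vyqng] add [iqzpd,lutmf] -> 6 lines: jbsh cxe iqzpd lutmf wpnb hbt
Hunk 3: at line 3 remove [lutmf,wpnb] add [okmkj,htsos,pfs] -> 7 lines: jbsh cxe iqzpd okmkj htsos pfs hbt
Hunk 4: at line 1 remove [iqzpd,okmkj,htsos] add [uwm,efc,bwo] -> 7 lines: jbsh cxe uwm efc bwo pfs hbt
Hunk 5: at line 2 remove [uwm,efc] add [twsba,fyw,qvo] -> 8 lines: jbsh cxe twsba fyw qvo bwo pfs hbt
Hunk 6: at line 1 remove [twsba,fyw,qvo] add [rney,nwyx] -> 7 lines: jbsh cxe rney nwyx bwo pfs hbt
Final line 6: pfs

Answer: pfs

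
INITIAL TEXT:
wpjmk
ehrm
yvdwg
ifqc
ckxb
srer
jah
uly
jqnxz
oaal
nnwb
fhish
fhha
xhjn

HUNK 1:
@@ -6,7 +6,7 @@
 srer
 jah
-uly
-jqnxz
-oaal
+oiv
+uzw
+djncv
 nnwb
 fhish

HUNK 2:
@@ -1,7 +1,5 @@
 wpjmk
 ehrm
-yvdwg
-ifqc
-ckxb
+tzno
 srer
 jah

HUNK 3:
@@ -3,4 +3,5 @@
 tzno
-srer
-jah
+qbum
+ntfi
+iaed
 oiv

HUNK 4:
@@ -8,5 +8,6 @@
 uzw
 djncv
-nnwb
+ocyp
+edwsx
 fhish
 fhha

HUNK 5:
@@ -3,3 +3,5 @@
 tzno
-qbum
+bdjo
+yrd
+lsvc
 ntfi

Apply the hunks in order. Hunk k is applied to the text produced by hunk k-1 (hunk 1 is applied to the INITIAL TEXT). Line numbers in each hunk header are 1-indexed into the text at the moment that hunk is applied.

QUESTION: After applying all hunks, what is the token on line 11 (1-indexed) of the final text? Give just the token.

Hunk 1: at line 6 remove [uly,jqnxz,oaal] add [oiv,uzw,djncv] -> 14 lines: wpjmk ehrm yvdwg ifqc ckxb srer jah oiv uzw djncv nnwb fhish fhha xhjn
Hunk 2: at line 1 remove [yvdwg,ifqc,ckxb] add [tzno] -> 12 lines: wpjmk ehrm tzno srer jah oiv uzw djncv nnwb fhish fhha xhjn
Hunk 3: at line 3 remove [srer,jah] add [qbum,ntfi,iaed] -> 13 lines: wpjmk ehrm tzno qbum ntfi iaed oiv uzw djncv nnwb fhish fhha xhjn
Hunk 4: at line 8 remove [nnwb] add [ocyp,edwsx] -> 14 lines: wpjmk ehrm tzno qbum ntfi iaed oiv uzw djncv ocyp edwsx fhish fhha xhjn
Hunk 5: at line 3 remove [qbum] add [bdjo,yrd,lsvc] -> 16 lines: wpjmk ehrm tzno bdjo yrd lsvc ntfi iaed oiv uzw djncv ocyp edwsx fhish fhha xhjn
Final line 11: djncv

Answer: djncv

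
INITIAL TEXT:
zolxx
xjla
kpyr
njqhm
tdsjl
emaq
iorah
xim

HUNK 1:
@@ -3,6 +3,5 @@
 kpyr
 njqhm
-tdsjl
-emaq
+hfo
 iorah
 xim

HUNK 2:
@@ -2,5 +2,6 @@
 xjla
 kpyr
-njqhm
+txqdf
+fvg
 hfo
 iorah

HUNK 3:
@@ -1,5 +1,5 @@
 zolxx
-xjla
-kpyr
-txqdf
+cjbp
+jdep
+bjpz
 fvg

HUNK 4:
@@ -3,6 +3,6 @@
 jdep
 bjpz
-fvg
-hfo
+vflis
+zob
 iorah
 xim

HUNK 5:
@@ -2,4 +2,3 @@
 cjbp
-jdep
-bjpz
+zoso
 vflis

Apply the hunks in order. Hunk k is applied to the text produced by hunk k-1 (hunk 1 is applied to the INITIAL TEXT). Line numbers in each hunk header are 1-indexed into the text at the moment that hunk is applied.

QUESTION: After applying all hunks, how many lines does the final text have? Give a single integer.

Answer: 7

Derivation:
Hunk 1: at line 3 remove [tdsjl,emaq] add [hfo] -> 7 lines: zolxx xjla kpyr njqhm hfo iorah xim
Hunk 2: at line 2 remove [njqhm] add [txqdf,fvg] -> 8 lines: zolxx xjla kpyr txqdf fvg hfo iorah xim
Hunk 3: at line 1 remove [xjla,kpyr,txqdf] add [cjbp,jdep,bjpz] -> 8 lines: zolxx cjbp jdep bjpz fvg hfo iorah xim
Hunk 4: at line 3 remove [fvg,hfo] add [vflis,zob] -> 8 lines: zolxx cjbp jdep bjpz vflis zob iorah xim
Hunk 5: at line 2 remove [jdep,bjpz] add [zoso] -> 7 lines: zolxx cjbp zoso vflis zob iorah xim
Final line count: 7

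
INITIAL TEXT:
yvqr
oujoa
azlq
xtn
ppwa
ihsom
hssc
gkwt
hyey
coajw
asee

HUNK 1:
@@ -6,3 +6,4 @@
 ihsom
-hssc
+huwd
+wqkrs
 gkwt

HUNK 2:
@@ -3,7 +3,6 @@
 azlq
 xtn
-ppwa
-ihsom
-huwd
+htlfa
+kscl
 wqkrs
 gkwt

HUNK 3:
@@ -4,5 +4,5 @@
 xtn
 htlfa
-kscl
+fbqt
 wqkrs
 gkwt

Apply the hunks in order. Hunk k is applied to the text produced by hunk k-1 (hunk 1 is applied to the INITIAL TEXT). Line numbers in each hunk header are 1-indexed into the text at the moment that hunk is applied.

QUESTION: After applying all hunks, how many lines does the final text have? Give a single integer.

Answer: 11

Derivation:
Hunk 1: at line 6 remove [hssc] add [huwd,wqkrs] -> 12 lines: yvqr oujoa azlq xtn ppwa ihsom huwd wqkrs gkwt hyey coajw asee
Hunk 2: at line 3 remove [ppwa,ihsom,huwd] add [htlfa,kscl] -> 11 lines: yvqr oujoa azlq xtn htlfa kscl wqkrs gkwt hyey coajw asee
Hunk 3: at line 4 remove [kscl] add [fbqt] -> 11 lines: yvqr oujoa azlq xtn htlfa fbqt wqkrs gkwt hyey coajw asee
Final line count: 11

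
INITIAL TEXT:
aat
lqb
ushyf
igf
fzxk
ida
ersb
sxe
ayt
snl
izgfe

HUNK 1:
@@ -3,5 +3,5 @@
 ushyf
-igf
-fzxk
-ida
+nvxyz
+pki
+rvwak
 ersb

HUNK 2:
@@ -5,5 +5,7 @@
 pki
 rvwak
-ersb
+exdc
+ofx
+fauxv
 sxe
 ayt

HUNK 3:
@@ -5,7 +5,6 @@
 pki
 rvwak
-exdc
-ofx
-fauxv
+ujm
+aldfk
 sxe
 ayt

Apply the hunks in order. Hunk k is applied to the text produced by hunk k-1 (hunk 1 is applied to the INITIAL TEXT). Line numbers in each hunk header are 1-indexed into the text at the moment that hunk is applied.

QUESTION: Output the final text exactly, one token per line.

Answer: aat
lqb
ushyf
nvxyz
pki
rvwak
ujm
aldfk
sxe
ayt
snl
izgfe

Derivation:
Hunk 1: at line 3 remove [igf,fzxk,ida] add [nvxyz,pki,rvwak] -> 11 lines: aat lqb ushyf nvxyz pki rvwak ersb sxe ayt snl izgfe
Hunk 2: at line 5 remove [ersb] add [exdc,ofx,fauxv] -> 13 lines: aat lqb ushyf nvxyz pki rvwak exdc ofx fauxv sxe ayt snl izgfe
Hunk 3: at line 5 remove [exdc,ofx,fauxv] add [ujm,aldfk] -> 12 lines: aat lqb ushyf nvxyz pki rvwak ujm aldfk sxe ayt snl izgfe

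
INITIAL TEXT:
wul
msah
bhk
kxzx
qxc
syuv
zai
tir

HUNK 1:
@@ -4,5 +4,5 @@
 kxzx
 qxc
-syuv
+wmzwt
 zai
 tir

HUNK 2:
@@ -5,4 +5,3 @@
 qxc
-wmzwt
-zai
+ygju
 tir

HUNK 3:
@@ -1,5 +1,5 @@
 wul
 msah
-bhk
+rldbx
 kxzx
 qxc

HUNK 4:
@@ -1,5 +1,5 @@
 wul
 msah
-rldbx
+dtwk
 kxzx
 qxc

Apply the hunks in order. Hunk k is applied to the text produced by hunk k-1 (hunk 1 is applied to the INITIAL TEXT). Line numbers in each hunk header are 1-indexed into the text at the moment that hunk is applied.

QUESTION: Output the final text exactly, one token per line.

Answer: wul
msah
dtwk
kxzx
qxc
ygju
tir

Derivation:
Hunk 1: at line 4 remove [syuv] add [wmzwt] -> 8 lines: wul msah bhk kxzx qxc wmzwt zai tir
Hunk 2: at line 5 remove [wmzwt,zai] add [ygju] -> 7 lines: wul msah bhk kxzx qxc ygju tir
Hunk 3: at line 1 remove [bhk] add [rldbx] -> 7 lines: wul msah rldbx kxzx qxc ygju tir
Hunk 4: at line 1 remove [rldbx] add [dtwk] -> 7 lines: wul msah dtwk kxzx qxc ygju tir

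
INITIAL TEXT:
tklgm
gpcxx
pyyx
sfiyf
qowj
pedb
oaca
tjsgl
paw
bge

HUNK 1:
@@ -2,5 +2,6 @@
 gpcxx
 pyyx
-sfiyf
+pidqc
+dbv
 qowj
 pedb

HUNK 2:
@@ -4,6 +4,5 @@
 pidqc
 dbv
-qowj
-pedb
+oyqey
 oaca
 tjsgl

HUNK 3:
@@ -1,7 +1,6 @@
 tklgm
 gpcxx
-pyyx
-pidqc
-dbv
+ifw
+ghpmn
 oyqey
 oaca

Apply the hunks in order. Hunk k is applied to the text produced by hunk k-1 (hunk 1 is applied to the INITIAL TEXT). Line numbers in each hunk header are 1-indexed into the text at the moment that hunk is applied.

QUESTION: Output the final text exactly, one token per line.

Answer: tklgm
gpcxx
ifw
ghpmn
oyqey
oaca
tjsgl
paw
bge

Derivation:
Hunk 1: at line 2 remove [sfiyf] add [pidqc,dbv] -> 11 lines: tklgm gpcxx pyyx pidqc dbv qowj pedb oaca tjsgl paw bge
Hunk 2: at line 4 remove [qowj,pedb] add [oyqey] -> 10 lines: tklgm gpcxx pyyx pidqc dbv oyqey oaca tjsgl paw bge
Hunk 3: at line 1 remove [pyyx,pidqc,dbv] add [ifw,ghpmn] -> 9 lines: tklgm gpcxx ifw ghpmn oyqey oaca tjsgl paw bge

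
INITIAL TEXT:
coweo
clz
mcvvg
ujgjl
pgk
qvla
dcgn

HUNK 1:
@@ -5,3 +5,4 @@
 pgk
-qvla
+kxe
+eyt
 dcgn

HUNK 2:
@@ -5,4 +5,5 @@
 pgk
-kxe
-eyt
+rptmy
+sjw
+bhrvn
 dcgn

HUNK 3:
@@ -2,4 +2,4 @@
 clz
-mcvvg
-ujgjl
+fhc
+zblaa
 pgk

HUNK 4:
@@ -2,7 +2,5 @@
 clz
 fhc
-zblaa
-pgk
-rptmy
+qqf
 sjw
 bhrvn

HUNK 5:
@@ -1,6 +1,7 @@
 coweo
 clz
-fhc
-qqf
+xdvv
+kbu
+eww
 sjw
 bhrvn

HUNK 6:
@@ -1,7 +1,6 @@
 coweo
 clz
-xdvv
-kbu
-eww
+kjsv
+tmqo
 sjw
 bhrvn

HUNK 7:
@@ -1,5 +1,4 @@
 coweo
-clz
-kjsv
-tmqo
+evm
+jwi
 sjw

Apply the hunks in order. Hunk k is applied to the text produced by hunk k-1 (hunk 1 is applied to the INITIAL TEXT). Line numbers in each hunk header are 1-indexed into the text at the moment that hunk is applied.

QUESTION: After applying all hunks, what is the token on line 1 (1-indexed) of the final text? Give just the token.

Hunk 1: at line 5 remove [qvla] add [kxe,eyt] -> 8 lines: coweo clz mcvvg ujgjl pgk kxe eyt dcgn
Hunk 2: at line 5 remove [kxe,eyt] add [rptmy,sjw,bhrvn] -> 9 lines: coweo clz mcvvg ujgjl pgk rptmy sjw bhrvn dcgn
Hunk 3: at line 2 remove [mcvvg,ujgjl] add [fhc,zblaa] -> 9 lines: coweo clz fhc zblaa pgk rptmy sjw bhrvn dcgn
Hunk 4: at line 2 remove [zblaa,pgk,rptmy] add [qqf] -> 7 lines: coweo clz fhc qqf sjw bhrvn dcgn
Hunk 5: at line 1 remove [fhc,qqf] add [xdvv,kbu,eww] -> 8 lines: coweo clz xdvv kbu eww sjw bhrvn dcgn
Hunk 6: at line 1 remove [xdvv,kbu,eww] add [kjsv,tmqo] -> 7 lines: coweo clz kjsv tmqo sjw bhrvn dcgn
Hunk 7: at line 1 remove [clz,kjsv,tmqo] add [evm,jwi] -> 6 lines: coweo evm jwi sjw bhrvn dcgn
Final line 1: coweo

Answer: coweo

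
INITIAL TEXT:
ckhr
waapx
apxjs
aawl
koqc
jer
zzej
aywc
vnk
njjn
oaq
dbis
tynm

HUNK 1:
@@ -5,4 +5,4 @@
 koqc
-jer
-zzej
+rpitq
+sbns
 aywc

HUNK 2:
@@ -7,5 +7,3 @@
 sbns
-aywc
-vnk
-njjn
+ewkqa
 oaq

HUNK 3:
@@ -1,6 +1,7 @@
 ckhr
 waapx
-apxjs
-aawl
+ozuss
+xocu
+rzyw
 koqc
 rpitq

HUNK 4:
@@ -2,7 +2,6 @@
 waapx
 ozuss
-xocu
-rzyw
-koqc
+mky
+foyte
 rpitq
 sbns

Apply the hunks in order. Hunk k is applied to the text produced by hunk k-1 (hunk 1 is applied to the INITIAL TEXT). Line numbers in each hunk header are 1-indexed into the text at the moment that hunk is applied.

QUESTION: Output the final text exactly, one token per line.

Answer: ckhr
waapx
ozuss
mky
foyte
rpitq
sbns
ewkqa
oaq
dbis
tynm

Derivation:
Hunk 1: at line 5 remove [jer,zzej] add [rpitq,sbns] -> 13 lines: ckhr waapx apxjs aawl koqc rpitq sbns aywc vnk njjn oaq dbis tynm
Hunk 2: at line 7 remove [aywc,vnk,njjn] add [ewkqa] -> 11 lines: ckhr waapx apxjs aawl koqc rpitq sbns ewkqa oaq dbis tynm
Hunk 3: at line 1 remove [apxjs,aawl] add [ozuss,xocu,rzyw] -> 12 lines: ckhr waapx ozuss xocu rzyw koqc rpitq sbns ewkqa oaq dbis tynm
Hunk 4: at line 2 remove [xocu,rzyw,koqc] add [mky,foyte] -> 11 lines: ckhr waapx ozuss mky foyte rpitq sbns ewkqa oaq dbis tynm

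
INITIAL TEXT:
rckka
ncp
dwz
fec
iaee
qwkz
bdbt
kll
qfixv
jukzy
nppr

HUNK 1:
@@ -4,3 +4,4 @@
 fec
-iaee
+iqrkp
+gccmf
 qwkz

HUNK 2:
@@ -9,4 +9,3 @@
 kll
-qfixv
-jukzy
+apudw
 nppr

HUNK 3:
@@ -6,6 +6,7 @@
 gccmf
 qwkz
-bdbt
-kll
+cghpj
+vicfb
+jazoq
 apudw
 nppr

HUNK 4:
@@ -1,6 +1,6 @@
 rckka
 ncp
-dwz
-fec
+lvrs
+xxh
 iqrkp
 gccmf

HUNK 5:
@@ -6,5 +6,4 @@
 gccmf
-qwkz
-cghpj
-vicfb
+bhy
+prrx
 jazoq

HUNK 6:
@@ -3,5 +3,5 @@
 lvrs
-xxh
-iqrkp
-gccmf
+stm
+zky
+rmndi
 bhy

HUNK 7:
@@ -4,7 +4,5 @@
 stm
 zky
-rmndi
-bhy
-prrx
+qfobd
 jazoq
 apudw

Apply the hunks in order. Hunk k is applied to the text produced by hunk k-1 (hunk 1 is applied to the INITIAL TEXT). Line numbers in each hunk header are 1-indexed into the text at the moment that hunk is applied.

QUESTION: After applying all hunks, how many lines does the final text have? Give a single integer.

Answer: 9

Derivation:
Hunk 1: at line 4 remove [iaee] add [iqrkp,gccmf] -> 12 lines: rckka ncp dwz fec iqrkp gccmf qwkz bdbt kll qfixv jukzy nppr
Hunk 2: at line 9 remove [qfixv,jukzy] add [apudw] -> 11 lines: rckka ncp dwz fec iqrkp gccmf qwkz bdbt kll apudw nppr
Hunk 3: at line 6 remove [bdbt,kll] add [cghpj,vicfb,jazoq] -> 12 lines: rckka ncp dwz fec iqrkp gccmf qwkz cghpj vicfb jazoq apudw nppr
Hunk 4: at line 1 remove [dwz,fec] add [lvrs,xxh] -> 12 lines: rckka ncp lvrs xxh iqrkp gccmf qwkz cghpj vicfb jazoq apudw nppr
Hunk 5: at line 6 remove [qwkz,cghpj,vicfb] add [bhy,prrx] -> 11 lines: rckka ncp lvrs xxh iqrkp gccmf bhy prrx jazoq apudw nppr
Hunk 6: at line 3 remove [xxh,iqrkp,gccmf] add [stm,zky,rmndi] -> 11 lines: rckka ncp lvrs stm zky rmndi bhy prrx jazoq apudw nppr
Hunk 7: at line 4 remove [rmndi,bhy,prrx] add [qfobd] -> 9 lines: rckka ncp lvrs stm zky qfobd jazoq apudw nppr
Final line count: 9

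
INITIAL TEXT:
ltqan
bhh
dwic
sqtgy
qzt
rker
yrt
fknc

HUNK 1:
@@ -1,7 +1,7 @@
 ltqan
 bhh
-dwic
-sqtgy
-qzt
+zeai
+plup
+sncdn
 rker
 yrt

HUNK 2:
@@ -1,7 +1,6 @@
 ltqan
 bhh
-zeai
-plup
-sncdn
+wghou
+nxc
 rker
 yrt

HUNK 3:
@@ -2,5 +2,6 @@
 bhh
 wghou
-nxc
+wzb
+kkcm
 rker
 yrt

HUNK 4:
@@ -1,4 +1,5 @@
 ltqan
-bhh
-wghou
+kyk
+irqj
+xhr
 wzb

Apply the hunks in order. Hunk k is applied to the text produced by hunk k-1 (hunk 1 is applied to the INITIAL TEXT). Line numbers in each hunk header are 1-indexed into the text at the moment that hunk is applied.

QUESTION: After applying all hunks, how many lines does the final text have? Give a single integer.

Answer: 9

Derivation:
Hunk 1: at line 1 remove [dwic,sqtgy,qzt] add [zeai,plup,sncdn] -> 8 lines: ltqan bhh zeai plup sncdn rker yrt fknc
Hunk 2: at line 1 remove [zeai,plup,sncdn] add [wghou,nxc] -> 7 lines: ltqan bhh wghou nxc rker yrt fknc
Hunk 3: at line 2 remove [nxc] add [wzb,kkcm] -> 8 lines: ltqan bhh wghou wzb kkcm rker yrt fknc
Hunk 4: at line 1 remove [bhh,wghou] add [kyk,irqj,xhr] -> 9 lines: ltqan kyk irqj xhr wzb kkcm rker yrt fknc
Final line count: 9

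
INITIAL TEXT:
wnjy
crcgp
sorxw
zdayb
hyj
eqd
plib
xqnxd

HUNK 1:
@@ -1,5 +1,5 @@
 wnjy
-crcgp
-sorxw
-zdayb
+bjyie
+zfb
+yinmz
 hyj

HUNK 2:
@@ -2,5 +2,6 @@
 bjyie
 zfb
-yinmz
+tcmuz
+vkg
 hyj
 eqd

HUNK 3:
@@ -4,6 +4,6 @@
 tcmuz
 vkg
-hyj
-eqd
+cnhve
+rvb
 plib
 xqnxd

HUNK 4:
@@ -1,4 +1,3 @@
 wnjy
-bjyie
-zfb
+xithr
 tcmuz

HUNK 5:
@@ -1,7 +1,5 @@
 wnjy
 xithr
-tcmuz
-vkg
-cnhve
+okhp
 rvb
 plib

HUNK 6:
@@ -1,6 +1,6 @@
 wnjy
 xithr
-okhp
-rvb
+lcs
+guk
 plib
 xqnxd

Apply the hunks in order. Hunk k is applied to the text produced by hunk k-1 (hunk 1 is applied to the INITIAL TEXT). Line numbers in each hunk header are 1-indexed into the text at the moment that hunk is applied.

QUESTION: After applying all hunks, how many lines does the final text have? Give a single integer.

Hunk 1: at line 1 remove [crcgp,sorxw,zdayb] add [bjyie,zfb,yinmz] -> 8 lines: wnjy bjyie zfb yinmz hyj eqd plib xqnxd
Hunk 2: at line 2 remove [yinmz] add [tcmuz,vkg] -> 9 lines: wnjy bjyie zfb tcmuz vkg hyj eqd plib xqnxd
Hunk 3: at line 4 remove [hyj,eqd] add [cnhve,rvb] -> 9 lines: wnjy bjyie zfb tcmuz vkg cnhve rvb plib xqnxd
Hunk 4: at line 1 remove [bjyie,zfb] add [xithr] -> 8 lines: wnjy xithr tcmuz vkg cnhve rvb plib xqnxd
Hunk 5: at line 1 remove [tcmuz,vkg,cnhve] add [okhp] -> 6 lines: wnjy xithr okhp rvb plib xqnxd
Hunk 6: at line 1 remove [okhp,rvb] add [lcs,guk] -> 6 lines: wnjy xithr lcs guk plib xqnxd
Final line count: 6

Answer: 6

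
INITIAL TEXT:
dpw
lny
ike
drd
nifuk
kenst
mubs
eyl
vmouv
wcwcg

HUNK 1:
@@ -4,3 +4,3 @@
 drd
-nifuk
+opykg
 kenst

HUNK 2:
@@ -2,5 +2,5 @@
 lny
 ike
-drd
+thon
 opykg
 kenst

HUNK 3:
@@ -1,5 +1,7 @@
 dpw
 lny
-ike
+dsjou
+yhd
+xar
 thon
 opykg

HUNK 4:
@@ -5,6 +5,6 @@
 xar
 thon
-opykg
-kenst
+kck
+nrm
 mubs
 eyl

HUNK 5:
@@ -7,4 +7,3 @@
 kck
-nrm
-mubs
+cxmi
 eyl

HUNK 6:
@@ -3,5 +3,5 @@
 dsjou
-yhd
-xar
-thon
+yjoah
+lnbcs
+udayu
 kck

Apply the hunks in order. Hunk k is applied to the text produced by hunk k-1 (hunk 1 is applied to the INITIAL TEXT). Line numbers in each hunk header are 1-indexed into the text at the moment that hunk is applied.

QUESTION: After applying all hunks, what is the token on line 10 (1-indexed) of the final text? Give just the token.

Answer: vmouv

Derivation:
Hunk 1: at line 4 remove [nifuk] add [opykg] -> 10 lines: dpw lny ike drd opykg kenst mubs eyl vmouv wcwcg
Hunk 2: at line 2 remove [drd] add [thon] -> 10 lines: dpw lny ike thon opykg kenst mubs eyl vmouv wcwcg
Hunk 3: at line 1 remove [ike] add [dsjou,yhd,xar] -> 12 lines: dpw lny dsjou yhd xar thon opykg kenst mubs eyl vmouv wcwcg
Hunk 4: at line 5 remove [opykg,kenst] add [kck,nrm] -> 12 lines: dpw lny dsjou yhd xar thon kck nrm mubs eyl vmouv wcwcg
Hunk 5: at line 7 remove [nrm,mubs] add [cxmi] -> 11 lines: dpw lny dsjou yhd xar thon kck cxmi eyl vmouv wcwcg
Hunk 6: at line 3 remove [yhd,xar,thon] add [yjoah,lnbcs,udayu] -> 11 lines: dpw lny dsjou yjoah lnbcs udayu kck cxmi eyl vmouv wcwcg
Final line 10: vmouv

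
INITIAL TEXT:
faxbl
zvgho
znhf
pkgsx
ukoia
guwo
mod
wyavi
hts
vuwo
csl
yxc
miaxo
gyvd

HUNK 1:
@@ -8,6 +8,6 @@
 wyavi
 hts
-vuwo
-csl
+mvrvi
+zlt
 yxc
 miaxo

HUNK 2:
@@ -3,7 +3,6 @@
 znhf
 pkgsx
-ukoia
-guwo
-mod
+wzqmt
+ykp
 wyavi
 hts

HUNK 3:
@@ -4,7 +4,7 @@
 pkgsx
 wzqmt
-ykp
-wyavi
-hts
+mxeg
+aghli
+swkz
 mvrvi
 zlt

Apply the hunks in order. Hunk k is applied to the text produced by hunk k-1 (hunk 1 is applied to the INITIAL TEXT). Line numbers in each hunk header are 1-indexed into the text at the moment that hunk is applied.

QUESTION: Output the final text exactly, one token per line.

Answer: faxbl
zvgho
znhf
pkgsx
wzqmt
mxeg
aghli
swkz
mvrvi
zlt
yxc
miaxo
gyvd

Derivation:
Hunk 1: at line 8 remove [vuwo,csl] add [mvrvi,zlt] -> 14 lines: faxbl zvgho znhf pkgsx ukoia guwo mod wyavi hts mvrvi zlt yxc miaxo gyvd
Hunk 2: at line 3 remove [ukoia,guwo,mod] add [wzqmt,ykp] -> 13 lines: faxbl zvgho znhf pkgsx wzqmt ykp wyavi hts mvrvi zlt yxc miaxo gyvd
Hunk 3: at line 4 remove [ykp,wyavi,hts] add [mxeg,aghli,swkz] -> 13 lines: faxbl zvgho znhf pkgsx wzqmt mxeg aghli swkz mvrvi zlt yxc miaxo gyvd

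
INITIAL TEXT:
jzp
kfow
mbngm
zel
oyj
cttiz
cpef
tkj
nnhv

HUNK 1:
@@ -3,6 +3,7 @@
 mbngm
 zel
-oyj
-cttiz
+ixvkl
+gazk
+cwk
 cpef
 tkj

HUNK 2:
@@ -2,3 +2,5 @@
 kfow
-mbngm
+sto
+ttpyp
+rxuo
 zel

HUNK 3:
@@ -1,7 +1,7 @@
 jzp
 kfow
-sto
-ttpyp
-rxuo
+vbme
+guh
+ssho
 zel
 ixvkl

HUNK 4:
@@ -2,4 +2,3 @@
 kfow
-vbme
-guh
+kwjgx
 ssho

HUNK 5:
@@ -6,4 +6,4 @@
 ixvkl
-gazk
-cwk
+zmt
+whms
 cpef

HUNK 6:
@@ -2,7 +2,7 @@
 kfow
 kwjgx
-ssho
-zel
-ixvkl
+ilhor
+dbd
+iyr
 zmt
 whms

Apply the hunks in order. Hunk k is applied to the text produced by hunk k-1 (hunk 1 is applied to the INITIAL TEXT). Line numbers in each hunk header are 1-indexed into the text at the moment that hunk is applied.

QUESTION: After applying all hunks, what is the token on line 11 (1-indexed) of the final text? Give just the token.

Hunk 1: at line 3 remove [oyj,cttiz] add [ixvkl,gazk,cwk] -> 10 lines: jzp kfow mbngm zel ixvkl gazk cwk cpef tkj nnhv
Hunk 2: at line 2 remove [mbngm] add [sto,ttpyp,rxuo] -> 12 lines: jzp kfow sto ttpyp rxuo zel ixvkl gazk cwk cpef tkj nnhv
Hunk 3: at line 1 remove [sto,ttpyp,rxuo] add [vbme,guh,ssho] -> 12 lines: jzp kfow vbme guh ssho zel ixvkl gazk cwk cpef tkj nnhv
Hunk 4: at line 2 remove [vbme,guh] add [kwjgx] -> 11 lines: jzp kfow kwjgx ssho zel ixvkl gazk cwk cpef tkj nnhv
Hunk 5: at line 6 remove [gazk,cwk] add [zmt,whms] -> 11 lines: jzp kfow kwjgx ssho zel ixvkl zmt whms cpef tkj nnhv
Hunk 6: at line 2 remove [ssho,zel,ixvkl] add [ilhor,dbd,iyr] -> 11 lines: jzp kfow kwjgx ilhor dbd iyr zmt whms cpef tkj nnhv
Final line 11: nnhv

Answer: nnhv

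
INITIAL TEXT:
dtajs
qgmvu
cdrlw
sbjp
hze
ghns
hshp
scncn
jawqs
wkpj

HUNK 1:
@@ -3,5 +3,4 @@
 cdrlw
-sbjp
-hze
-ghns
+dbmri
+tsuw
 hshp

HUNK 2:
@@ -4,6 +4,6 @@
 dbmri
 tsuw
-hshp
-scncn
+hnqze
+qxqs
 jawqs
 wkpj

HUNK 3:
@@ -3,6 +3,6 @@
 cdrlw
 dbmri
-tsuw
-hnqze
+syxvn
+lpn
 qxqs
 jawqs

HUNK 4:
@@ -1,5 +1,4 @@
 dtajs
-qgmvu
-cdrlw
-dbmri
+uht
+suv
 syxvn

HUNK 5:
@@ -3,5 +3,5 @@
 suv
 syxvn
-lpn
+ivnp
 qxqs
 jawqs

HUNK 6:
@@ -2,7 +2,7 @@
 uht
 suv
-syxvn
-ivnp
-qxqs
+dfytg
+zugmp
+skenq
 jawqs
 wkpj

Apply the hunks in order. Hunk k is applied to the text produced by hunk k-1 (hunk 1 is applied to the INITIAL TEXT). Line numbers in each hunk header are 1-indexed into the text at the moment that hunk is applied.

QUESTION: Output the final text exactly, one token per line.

Answer: dtajs
uht
suv
dfytg
zugmp
skenq
jawqs
wkpj

Derivation:
Hunk 1: at line 3 remove [sbjp,hze,ghns] add [dbmri,tsuw] -> 9 lines: dtajs qgmvu cdrlw dbmri tsuw hshp scncn jawqs wkpj
Hunk 2: at line 4 remove [hshp,scncn] add [hnqze,qxqs] -> 9 lines: dtajs qgmvu cdrlw dbmri tsuw hnqze qxqs jawqs wkpj
Hunk 3: at line 3 remove [tsuw,hnqze] add [syxvn,lpn] -> 9 lines: dtajs qgmvu cdrlw dbmri syxvn lpn qxqs jawqs wkpj
Hunk 4: at line 1 remove [qgmvu,cdrlw,dbmri] add [uht,suv] -> 8 lines: dtajs uht suv syxvn lpn qxqs jawqs wkpj
Hunk 5: at line 3 remove [lpn] add [ivnp] -> 8 lines: dtajs uht suv syxvn ivnp qxqs jawqs wkpj
Hunk 6: at line 2 remove [syxvn,ivnp,qxqs] add [dfytg,zugmp,skenq] -> 8 lines: dtajs uht suv dfytg zugmp skenq jawqs wkpj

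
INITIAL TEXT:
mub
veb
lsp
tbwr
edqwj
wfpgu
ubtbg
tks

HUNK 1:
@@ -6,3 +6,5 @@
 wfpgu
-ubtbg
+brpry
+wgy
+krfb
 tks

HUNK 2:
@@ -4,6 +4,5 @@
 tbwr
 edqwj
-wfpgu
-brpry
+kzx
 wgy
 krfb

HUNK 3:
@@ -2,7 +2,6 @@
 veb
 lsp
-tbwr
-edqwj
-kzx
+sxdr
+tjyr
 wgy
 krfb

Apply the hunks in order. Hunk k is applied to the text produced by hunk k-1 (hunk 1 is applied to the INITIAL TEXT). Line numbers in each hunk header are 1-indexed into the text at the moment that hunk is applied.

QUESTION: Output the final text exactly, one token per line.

Answer: mub
veb
lsp
sxdr
tjyr
wgy
krfb
tks

Derivation:
Hunk 1: at line 6 remove [ubtbg] add [brpry,wgy,krfb] -> 10 lines: mub veb lsp tbwr edqwj wfpgu brpry wgy krfb tks
Hunk 2: at line 4 remove [wfpgu,brpry] add [kzx] -> 9 lines: mub veb lsp tbwr edqwj kzx wgy krfb tks
Hunk 3: at line 2 remove [tbwr,edqwj,kzx] add [sxdr,tjyr] -> 8 lines: mub veb lsp sxdr tjyr wgy krfb tks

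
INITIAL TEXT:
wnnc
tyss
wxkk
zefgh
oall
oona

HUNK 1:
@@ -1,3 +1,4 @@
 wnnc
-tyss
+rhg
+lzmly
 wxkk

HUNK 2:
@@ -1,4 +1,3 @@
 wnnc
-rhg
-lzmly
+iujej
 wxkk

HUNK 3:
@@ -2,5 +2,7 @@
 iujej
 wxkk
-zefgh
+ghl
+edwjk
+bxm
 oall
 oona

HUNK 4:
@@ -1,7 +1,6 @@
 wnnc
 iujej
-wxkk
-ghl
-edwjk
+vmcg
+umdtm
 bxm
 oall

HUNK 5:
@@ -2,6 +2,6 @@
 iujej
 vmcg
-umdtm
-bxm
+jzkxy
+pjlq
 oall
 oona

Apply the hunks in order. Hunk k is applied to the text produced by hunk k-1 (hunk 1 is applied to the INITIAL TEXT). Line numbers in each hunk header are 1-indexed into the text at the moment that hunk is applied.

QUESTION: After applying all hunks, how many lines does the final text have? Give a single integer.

Hunk 1: at line 1 remove [tyss] add [rhg,lzmly] -> 7 lines: wnnc rhg lzmly wxkk zefgh oall oona
Hunk 2: at line 1 remove [rhg,lzmly] add [iujej] -> 6 lines: wnnc iujej wxkk zefgh oall oona
Hunk 3: at line 2 remove [zefgh] add [ghl,edwjk,bxm] -> 8 lines: wnnc iujej wxkk ghl edwjk bxm oall oona
Hunk 4: at line 1 remove [wxkk,ghl,edwjk] add [vmcg,umdtm] -> 7 lines: wnnc iujej vmcg umdtm bxm oall oona
Hunk 5: at line 2 remove [umdtm,bxm] add [jzkxy,pjlq] -> 7 lines: wnnc iujej vmcg jzkxy pjlq oall oona
Final line count: 7

Answer: 7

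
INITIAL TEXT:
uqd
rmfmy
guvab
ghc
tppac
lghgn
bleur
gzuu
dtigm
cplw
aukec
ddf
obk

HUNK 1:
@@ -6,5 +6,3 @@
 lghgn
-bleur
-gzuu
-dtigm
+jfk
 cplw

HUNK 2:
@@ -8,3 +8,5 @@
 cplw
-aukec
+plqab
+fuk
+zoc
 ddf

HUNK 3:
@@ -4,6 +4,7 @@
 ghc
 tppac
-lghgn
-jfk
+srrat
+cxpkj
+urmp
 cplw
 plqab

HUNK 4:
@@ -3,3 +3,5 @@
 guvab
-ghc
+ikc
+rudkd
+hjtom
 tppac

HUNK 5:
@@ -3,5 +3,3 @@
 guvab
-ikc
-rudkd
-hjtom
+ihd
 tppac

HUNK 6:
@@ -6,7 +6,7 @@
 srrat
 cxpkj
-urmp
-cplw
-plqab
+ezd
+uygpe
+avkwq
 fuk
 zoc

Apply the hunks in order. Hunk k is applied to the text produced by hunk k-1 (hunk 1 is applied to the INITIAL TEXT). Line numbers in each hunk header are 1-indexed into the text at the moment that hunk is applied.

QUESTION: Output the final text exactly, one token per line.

Answer: uqd
rmfmy
guvab
ihd
tppac
srrat
cxpkj
ezd
uygpe
avkwq
fuk
zoc
ddf
obk

Derivation:
Hunk 1: at line 6 remove [bleur,gzuu,dtigm] add [jfk] -> 11 lines: uqd rmfmy guvab ghc tppac lghgn jfk cplw aukec ddf obk
Hunk 2: at line 8 remove [aukec] add [plqab,fuk,zoc] -> 13 lines: uqd rmfmy guvab ghc tppac lghgn jfk cplw plqab fuk zoc ddf obk
Hunk 3: at line 4 remove [lghgn,jfk] add [srrat,cxpkj,urmp] -> 14 lines: uqd rmfmy guvab ghc tppac srrat cxpkj urmp cplw plqab fuk zoc ddf obk
Hunk 4: at line 3 remove [ghc] add [ikc,rudkd,hjtom] -> 16 lines: uqd rmfmy guvab ikc rudkd hjtom tppac srrat cxpkj urmp cplw plqab fuk zoc ddf obk
Hunk 5: at line 3 remove [ikc,rudkd,hjtom] add [ihd] -> 14 lines: uqd rmfmy guvab ihd tppac srrat cxpkj urmp cplw plqab fuk zoc ddf obk
Hunk 6: at line 6 remove [urmp,cplw,plqab] add [ezd,uygpe,avkwq] -> 14 lines: uqd rmfmy guvab ihd tppac srrat cxpkj ezd uygpe avkwq fuk zoc ddf obk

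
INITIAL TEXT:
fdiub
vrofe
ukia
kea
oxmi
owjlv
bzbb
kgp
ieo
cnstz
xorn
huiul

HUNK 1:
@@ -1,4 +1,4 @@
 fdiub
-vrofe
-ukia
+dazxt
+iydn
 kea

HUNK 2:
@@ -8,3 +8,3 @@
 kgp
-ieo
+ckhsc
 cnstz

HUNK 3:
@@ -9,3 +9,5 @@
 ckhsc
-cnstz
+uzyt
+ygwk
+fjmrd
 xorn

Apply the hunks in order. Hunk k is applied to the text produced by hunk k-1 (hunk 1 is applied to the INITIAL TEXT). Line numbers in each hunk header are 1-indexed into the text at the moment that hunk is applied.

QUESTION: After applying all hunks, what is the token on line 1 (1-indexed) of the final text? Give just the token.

Hunk 1: at line 1 remove [vrofe,ukia] add [dazxt,iydn] -> 12 lines: fdiub dazxt iydn kea oxmi owjlv bzbb kgp ieo cnstz xorn huiul
Hunk 2: at line 8 remove [ieo] add [ckhsc] -> 12 lines: fdiub dazxt iydn kea oxmi owjlv bzbb kgp ckhsc cnstz xorn huiul
Hunk 3: at line 9 remove [cnstz] add [uzyt,ygwk,fjmrd] -> 14 lines: fdiub dazxt iydn kea oxmi owjlv bzbb kgp ckhsc uzyt ygwk fjmrd xorn huiul
Final line 1: fdiub

Answer: fdiub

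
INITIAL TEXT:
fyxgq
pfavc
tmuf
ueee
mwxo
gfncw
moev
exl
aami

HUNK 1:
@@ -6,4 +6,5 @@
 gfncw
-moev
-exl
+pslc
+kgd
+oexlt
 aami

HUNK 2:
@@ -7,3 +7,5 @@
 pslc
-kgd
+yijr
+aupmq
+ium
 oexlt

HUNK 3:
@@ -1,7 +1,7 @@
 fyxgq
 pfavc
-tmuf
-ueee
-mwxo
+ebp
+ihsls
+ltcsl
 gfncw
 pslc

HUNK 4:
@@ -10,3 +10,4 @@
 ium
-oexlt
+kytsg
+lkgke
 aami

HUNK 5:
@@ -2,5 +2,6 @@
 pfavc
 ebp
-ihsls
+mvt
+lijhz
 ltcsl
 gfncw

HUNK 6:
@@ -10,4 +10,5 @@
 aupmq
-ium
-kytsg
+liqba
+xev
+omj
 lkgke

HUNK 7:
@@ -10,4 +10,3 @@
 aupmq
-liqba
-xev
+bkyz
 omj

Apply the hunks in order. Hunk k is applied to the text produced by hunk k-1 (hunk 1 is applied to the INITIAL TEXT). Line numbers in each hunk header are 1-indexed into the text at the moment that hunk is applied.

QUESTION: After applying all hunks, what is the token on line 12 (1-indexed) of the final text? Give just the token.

Answer: omj

Derivation:
Hunk 1: at line 6 remove [moev,exl] add [pslc,kgd,oexlt] -> 10 lines: fyxgq pfavc tmuf ueee mwxo gfncw pslc kgd oexlt aami
Hunk 2: at line 7 remove [kgd] add [yijr,aupmq,ium] -> 12 lines: fyxgq pfavc tmuf ueee mwxo gfncw pslc yijr aupmq ium oexlt aami
Hunk 3: at line 1 remove [tmuf,ueee,mwxo] add [ebp,ihsls,ltcsl] -> 12 lines: fyxgq pfavc ebp ihsls ltcsl gfncw pslc yijr aupmq ium oexlt aami
Hunk 4: at line 10 remove [oexlt] add [kytsg,lkgke] -> 13 lines: fyxgq pfavc ebp ihsls ltcsl gfncw pslc yijr aupmq ium kytsg lkgke aami
Hunk 5: at line 2 remove [ihsls] add [mvt,lijhz] -> 14 lines: fyxgq pfavc ebp mvt lijhz ltcsl gfncw pslc yijr aupmq ium kytsg lkgke aami
Hunk 6: at line 10 remove [ium,kytsg] add [liqba,xev,omj] -> 15 lines: fyxgq pfavc ebp mvt lijhz ltcsl gfncw pslc yijr aupmq liqba xev omj lkgke aami
Hunk 7: at line 10 remove [liqba,xev] add [bkyz] -> 14 lines: fyxgq pfavc ebp mvt lijhz ltcsl gfncw pslc yijr aupmq bkyz omj lkgke aami
Final line 12: omj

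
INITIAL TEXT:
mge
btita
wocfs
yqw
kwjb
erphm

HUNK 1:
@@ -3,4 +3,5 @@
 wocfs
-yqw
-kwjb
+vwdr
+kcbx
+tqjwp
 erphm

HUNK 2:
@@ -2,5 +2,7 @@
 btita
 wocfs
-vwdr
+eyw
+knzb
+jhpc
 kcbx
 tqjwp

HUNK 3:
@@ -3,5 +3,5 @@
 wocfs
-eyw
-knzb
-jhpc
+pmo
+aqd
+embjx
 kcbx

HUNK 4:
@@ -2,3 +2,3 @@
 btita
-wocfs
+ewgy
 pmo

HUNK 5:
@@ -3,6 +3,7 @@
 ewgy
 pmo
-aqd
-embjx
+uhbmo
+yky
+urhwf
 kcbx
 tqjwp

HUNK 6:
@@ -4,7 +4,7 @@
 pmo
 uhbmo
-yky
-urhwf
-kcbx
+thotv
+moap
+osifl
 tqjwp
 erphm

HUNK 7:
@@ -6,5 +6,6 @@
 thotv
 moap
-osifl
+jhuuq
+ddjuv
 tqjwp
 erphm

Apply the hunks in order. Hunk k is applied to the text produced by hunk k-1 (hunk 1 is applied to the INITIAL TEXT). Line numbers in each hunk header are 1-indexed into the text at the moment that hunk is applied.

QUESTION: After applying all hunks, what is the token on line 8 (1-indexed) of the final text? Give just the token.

Answer: jhuuq

Derivation:
Hunk 1: at line 3 remove [yqw,kwjb] add [vwdr,kcbx,tqjwp] -> 7 lines: mge btita wocfs vwdr kcbx tqjwp erphm
Hunk 2: at line 2 remove [vwdr] add [eyw,knzb,jhpc] -> 9 lines: mge btita wocfs eyw knzb jhpc kcbx tqjwp erphm
Hunk 3: at line 3 remove [eyw,knzb,jhpc] add [pmo,aqd,embjx] -> 9 lines: mge btita wocfs pmo aqd embjx kcbx tqjwp erphm
Hunk 4: at line 2 remove [wocfs] add [ewgy] -> 9 lines: mge btita ewgy pmo aqd embjx kcbx tqjwp erphm
Hunk 5: at line 3 remove [aqd,embjx] add [uhbmo,yky,urhwf] -> 10 lines: mge btita ewgy pmo uhbmo yky urhwf kcbx tqjwp erphm
Hunk 6: at line 4 remove [yky,urhwf,kcbx] add [thotv,moap,osifl] -> 10 lines: mge btita ewgy pmo uhbmo thotv moap osifl tqjwp erphm
Hunk 7: at line 6 remove [osifl] add [jhuuq,ddjuv] -> 11 lines: mge btita ewgy pmo uhbmo thotv moap jhuuq ddjuv tqjwp erphm
Final line 8: jhuuq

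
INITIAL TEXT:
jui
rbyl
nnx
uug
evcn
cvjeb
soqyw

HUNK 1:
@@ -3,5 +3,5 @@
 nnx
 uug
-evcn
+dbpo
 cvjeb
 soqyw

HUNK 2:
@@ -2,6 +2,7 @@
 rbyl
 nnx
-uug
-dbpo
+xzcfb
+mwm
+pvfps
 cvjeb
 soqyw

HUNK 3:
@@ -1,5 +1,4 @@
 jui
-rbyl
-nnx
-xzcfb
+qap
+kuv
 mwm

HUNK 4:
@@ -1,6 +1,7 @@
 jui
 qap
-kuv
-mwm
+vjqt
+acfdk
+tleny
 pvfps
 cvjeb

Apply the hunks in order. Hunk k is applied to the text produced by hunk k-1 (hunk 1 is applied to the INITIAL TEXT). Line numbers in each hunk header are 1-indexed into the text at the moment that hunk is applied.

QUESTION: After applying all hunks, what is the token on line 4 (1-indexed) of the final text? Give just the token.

Answer: acfdk

Derivation:
Hunk 1: at line 3 remove [evcn] add [dbpo] -> 7 lines: jui rbyl nnx uug dbpo cvjeb soqyw
Hunk 2: at line 2 remove [uug,dbpo] add [xzcfb,mwm,pvfps] -> 8 lines: jui rbyl nnx xzcfb mwm pvfps cvjeb soqyw
Hunk 3: at line 1 remove [rbyl,nnx,xzcfb] add [qap,kuv] -> 7 lines: jui qap kuv mwm pvfps cvjeb soqyw
Hunk 4: at line 1 remove [kuv,mwm] add [vjqt,acfdk,tleny] -> 8 lines: jui qap vjqt acfdk tleny pvfps cvjeb soqyw
Final line 4: acfdk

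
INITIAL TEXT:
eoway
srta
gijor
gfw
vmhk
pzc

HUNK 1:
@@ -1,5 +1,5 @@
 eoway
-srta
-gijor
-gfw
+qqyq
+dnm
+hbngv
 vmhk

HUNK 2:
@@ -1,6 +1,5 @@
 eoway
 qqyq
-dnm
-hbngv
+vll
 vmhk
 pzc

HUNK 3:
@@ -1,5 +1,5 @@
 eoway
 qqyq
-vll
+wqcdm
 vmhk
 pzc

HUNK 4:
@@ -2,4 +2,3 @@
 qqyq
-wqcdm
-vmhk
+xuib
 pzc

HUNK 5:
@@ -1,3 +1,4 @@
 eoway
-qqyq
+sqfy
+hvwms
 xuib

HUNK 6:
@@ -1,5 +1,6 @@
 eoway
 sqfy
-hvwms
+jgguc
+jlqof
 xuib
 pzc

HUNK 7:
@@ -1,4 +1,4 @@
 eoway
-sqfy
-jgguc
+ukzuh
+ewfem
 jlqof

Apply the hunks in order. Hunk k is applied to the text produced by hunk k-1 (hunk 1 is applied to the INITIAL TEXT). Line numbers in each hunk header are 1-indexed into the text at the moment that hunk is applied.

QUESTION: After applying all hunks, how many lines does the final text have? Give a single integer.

Answer: 6

Derivation:
Hunk 1: at line 1 remove [srta,gijor,gfw] add [qqyq,dnm,hbngv] -> 6 lines: eoway qqyq dnm hbngv vmhk pzc
Hunk 2: at line 1 remove [dnm,hbngv] add [vll] -> 5 lines: eoway qqyq vll vmhk pzc
Hunk 3: at line 1 remove [vll] add [wqcdm] -> 5 lines: eoway qqyq wqcdm vmhk pzc
Hunk 4: at line 2 remove [wqcdm,vmhk] add [xuib] -> 4 lines: eoway qqyq xuib pzc
Hunk 5: at line 1 remove [qqyq] add [sqfy,hvwms] -> 5 lines: eoway sqfy hvwms xuib pzc
Hunk 6: at line 1 remove [hvwms] add [jgguc,jlqof] -> 6 lines: eoway sqfy jgguc jlqof xuib pzc
Hunk 7: at line 1 remove [sqfy,jgguc] add [ukzuh,ewfem] -> 6 lines: eoway ukzuh ewfem jlqof xuib pzc
Final line count: 6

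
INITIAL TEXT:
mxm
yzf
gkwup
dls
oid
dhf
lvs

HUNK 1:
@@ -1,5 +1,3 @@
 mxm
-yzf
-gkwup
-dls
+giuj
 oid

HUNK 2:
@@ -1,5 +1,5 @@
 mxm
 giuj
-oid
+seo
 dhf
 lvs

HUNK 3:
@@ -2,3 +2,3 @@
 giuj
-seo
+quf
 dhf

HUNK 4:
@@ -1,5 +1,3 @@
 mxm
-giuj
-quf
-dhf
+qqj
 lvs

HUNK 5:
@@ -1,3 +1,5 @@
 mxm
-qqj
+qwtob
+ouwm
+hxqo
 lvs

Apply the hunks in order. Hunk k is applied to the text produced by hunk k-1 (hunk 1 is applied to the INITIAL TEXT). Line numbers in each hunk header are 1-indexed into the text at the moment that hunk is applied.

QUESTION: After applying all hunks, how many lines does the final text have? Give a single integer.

Hunk 1: at line 1 remove [yzf,gkwup,dls] add [giuj] -> 5 lines: mxm giuj oid dhf lvs
Hunk 2: at line 1 remove [oid] add [seo] -> 5 lines: mxm giuj seo dhf lvs
Hunk 3: at line 2 remove [seo] add [quf] -> 5 lines: mxm giuj quf dhf lvs
Hunk 4: at line 1 remove [giuj,quf,dhf] add [qqj] -> 3 lines: mxm qqj lvs
Hunk 5: at line 1 remove [qqj] add [qwtob,ouwm,hxqo] -> 5 lines: mxm qwtob ouwm hxqo lvs
Final line count: 5

Answer: 5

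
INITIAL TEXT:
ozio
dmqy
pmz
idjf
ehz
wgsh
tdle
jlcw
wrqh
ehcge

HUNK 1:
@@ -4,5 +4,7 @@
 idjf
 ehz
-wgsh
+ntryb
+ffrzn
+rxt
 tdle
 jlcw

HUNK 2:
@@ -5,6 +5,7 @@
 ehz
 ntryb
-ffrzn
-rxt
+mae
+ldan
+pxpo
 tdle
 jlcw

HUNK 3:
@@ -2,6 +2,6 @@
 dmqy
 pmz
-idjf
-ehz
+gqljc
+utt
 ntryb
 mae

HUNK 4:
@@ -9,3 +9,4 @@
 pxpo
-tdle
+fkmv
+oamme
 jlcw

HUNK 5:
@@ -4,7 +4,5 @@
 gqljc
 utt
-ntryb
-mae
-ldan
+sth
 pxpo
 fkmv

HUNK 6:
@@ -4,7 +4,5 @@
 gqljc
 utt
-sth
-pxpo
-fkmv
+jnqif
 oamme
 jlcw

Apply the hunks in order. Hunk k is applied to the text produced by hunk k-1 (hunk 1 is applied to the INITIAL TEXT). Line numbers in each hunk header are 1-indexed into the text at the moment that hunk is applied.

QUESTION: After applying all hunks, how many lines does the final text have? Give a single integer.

Hunk 1: at line 4 remove [wgsh] add [ntryb,ffrzn,rxt] -> 12 lines: ozio dmqy pmz idjf ehz ntryb ffrzn rxt tdle jlcw wrqh ehcge
Hunk 2: at line 5 remove [ffrzn,rxt] add [mae,ldan,pxpo] -> 13 lines: ozio dmqy pmz idjf ehz ntryb mae ldan pxpo tdle jlcw wrqh ehcge
Hunk 3: at line 2 remove [idjf,ehz] add [gqljc,utt] -> 13 lines: ozio dmqy pmz gqljc utt ntryb mae ldan pxpo tdle jlcw wrqh ehcge
Hunk 4: at line 9 remove [tdle] add [fkmv,oamme] -> 14 lines: ozio dmqy pmz gqljc utt ntryb mae ldan pxpo fkmv oamme jlcw wrqh ehcge
Hunk 5: at line 4 remove [ntryb,mae,ldan] add [sth] -> 12 lines: ozio dmqy pmz gqljc utt sth pxpo fkmv oamme jlcw wrqh ehcge
Hunk 6: at line 4 remove [sth,pxpo,fkmv] add [jnqif] -> 10 lines: ozio dmqy pmz gqljc utt jnqif oamme jlcw wrqh ehcge
Final line count: 10

Answer: 10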